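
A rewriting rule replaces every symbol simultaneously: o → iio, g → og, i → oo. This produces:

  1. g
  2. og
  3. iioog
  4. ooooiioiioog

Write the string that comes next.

Apply φ to ooooiioiioog symbol by symbol: o→iio, o→iio, o→iio, o→iio, i→oo, i→oo, o→iio, i→oo, i→oo, o→iio, o→iio, g→og; joined: iio iio iio iio oo oo iio oo oo iio iio og.

iioiioiioiioooooiioooooiioiioog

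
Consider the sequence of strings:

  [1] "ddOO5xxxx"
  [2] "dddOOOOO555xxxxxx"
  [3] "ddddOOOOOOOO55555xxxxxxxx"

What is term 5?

ddddddOOOOOOOOOOOOOO555555555xxxxxxxxxxxx

Reading off run lengths: d runs 2, 3, 4; O runs 2, 5, 8; 5 runs 1, 3, 5; x runs 4, 6, 8 — each is linear in n (n = 1, 2, …).
At n = 5 the blocks have lengths 6, 14, 9, 12.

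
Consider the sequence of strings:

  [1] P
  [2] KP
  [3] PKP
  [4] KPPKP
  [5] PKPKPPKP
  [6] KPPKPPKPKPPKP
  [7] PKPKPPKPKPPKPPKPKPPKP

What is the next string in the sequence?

KPPKPPKPKPPKPPKPKPPKPKPPKPPKPKPPKP

From term 3 onward, concatenate the second-to-last term with the last: P·KP = PKP, KP·PKP = KPPKP, …
The next term joins KPPKPPKPKPPKP and PKPKPPKPKPPKPPKPKPPKP.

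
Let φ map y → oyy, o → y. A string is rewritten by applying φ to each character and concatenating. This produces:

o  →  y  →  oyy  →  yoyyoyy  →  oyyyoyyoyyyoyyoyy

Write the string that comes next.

φ(oyyyoyyoyyyoyyoyy) expands symbol-by-symbol to y oyy oyy oyy y oyy oyy y oyy oyy oyy y oyy oyy y oyy oyy; joining the 17 pieces gives the next term.

yoyyoyyoyyyoyyoyyyoyyoyyoyyyoyyoyyyoyyoyy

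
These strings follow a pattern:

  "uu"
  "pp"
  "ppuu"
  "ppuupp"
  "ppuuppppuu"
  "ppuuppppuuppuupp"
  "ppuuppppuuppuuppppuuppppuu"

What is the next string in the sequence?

ppuuppppuuppuuppppuuppppuuppuuppppuuppuupp

From term 3 onward, concatenate the last term with the second-to-last: pp·uu = ppuu, ppuu·pp = ppuupp, …
So term 8 is ppuuppppuuppuuppppuuppppuu·ppuuppppuuppuupp.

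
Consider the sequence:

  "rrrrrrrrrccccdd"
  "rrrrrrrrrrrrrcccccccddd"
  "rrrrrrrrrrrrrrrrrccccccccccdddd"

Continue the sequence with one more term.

Term n consists of 4n+1 r's, followed by 3n-2 c's, followed by n d's, where the shown terms are n = 2, 3, 4.
For the next term, n = 5, so the run lengths are 21, 13, 5.

rrrrrrrrrrrrrrrrrrrrrcccccccccccccddddd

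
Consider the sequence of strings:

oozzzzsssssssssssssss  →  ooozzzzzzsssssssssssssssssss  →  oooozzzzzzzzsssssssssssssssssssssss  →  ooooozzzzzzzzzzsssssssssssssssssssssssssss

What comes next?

Term n consists of n-1 o's, followed by 2n-2 z's, followed by 4n+3 s's, where the shown terms are n = 3, 4, 5, 6.
At n = 7 the blocks have lengths 6, 12, 31.

oooooozzzzzzzzzzzzsssssssssssssssssssssssssssssss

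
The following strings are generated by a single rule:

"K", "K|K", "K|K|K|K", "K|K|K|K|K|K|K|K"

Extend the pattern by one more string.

K|K|K|K|K|K|K|K|K|K|K|K|K|K|K|K

Every step duplicates the string with '|' between the halves.
One more doubling of K|K|K|K|K|K|K|K gives the answer.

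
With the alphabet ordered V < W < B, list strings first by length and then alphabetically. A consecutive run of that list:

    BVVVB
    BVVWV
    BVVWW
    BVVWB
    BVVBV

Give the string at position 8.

Continuing the enumeration 3 steps past BVVBV: BVVBV → BVVBW → BVVBB → (answer).

BVWVV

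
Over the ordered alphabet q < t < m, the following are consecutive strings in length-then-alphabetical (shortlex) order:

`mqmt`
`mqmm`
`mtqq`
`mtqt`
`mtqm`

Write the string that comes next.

The successor of mtqm increments the rightmost position that isn't already m and resets every position after it to q.

mttq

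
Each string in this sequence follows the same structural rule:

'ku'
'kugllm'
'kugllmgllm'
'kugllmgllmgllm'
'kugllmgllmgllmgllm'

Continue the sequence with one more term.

Every step adds gllm to the end: s(k+1) = s(k)·gllm.
Applying this once more to kugllmgllmgllmgllm:

kugllmgllmgllmgllmgllm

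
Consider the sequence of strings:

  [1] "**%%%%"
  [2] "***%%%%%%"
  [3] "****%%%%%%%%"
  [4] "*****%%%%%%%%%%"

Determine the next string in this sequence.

******%%%%%%%%%%%%

Reading off run lengths: * runs 2, 3, 4, 5; % runs 4, 6, 8, 10 — each is linear in n, where the shown terms are n = 2, 3, 4, 5.
At n = 6 the blocks have lengths 6, 12.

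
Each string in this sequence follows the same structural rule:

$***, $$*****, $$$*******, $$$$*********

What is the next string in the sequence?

$$$$$***********

Reading off run lengths: $ runs 1, 2, 3, 4; * runs 3, 5, 7, 9 — each is linear in n (n = 1, 2, …).
Setting n = 5 gives 5, 11 characters in each block.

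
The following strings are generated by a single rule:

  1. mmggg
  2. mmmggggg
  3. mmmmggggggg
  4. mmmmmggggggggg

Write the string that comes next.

The n-th term is n+1 m's then 2n+1 g's (n = 1, 2, …).
Setting n = 5 gives 6, 11 characters in each block.

mmmmmmggggggggggg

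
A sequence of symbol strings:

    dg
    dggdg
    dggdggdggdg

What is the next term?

s(k+1) = s(k)·g·s(k) — each term doubles the last with 'g' between the halves.
So the next term is two copies of dggdggdggdg with 'g' between the halves.

dggdggdggdggdggdggdggdg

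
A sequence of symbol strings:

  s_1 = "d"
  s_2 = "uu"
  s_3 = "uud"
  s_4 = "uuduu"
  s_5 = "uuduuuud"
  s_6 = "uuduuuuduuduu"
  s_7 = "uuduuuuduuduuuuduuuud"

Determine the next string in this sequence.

uuduuuuduuduuuuduuuuduuduuuuduuduu

From term 3 onward, concatenate the last term with the second-to-last: uu·d = uud, uud·uu = uuduu, …
So term 8 is uuduuuuduuduuuuduuuud·uuduuuuduuduu.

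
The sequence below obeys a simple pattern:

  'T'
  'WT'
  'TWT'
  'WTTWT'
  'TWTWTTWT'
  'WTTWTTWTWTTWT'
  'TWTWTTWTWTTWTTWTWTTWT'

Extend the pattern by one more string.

WTTWTTWTWTTWTTWTWTTWTWTTWTTWTWTTWT

Each term (from the third on) is the two preceding terms concatenated in order: term 3 = T·WT = TWT.
The next term joins WTTWTTWTWTTWT and TWTWTTWTWTTWTTWTWTTWT.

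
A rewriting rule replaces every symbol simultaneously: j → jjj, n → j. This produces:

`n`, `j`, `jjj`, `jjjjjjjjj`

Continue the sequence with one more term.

jjjjjjjjjjjjjjjjjjjjjjjjjjj

Rewriting each symbol of jjjjjjjjj: j→jjj, j→jjj, j→jjj, j→jjj, j→jjj, j→jjj, j→jjj, j→jjj, j→jjj, which concatenates to jjj jjj jjj jjj jjj jjj jjj jjj jjj.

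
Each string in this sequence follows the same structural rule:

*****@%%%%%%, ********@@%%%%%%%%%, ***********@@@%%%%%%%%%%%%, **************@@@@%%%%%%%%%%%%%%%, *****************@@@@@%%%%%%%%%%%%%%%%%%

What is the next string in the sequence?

********************@@@@@@%%%%%%%%%%%%%%%%%%%%%

Term n consists of 3n-1 *'s, followed by n-1 @'s, followed by 3n %'s, where the shown terms are n = 2, 3, 4, 5, 6.
At n = 7 the blocks have lengths 20, 6, 21.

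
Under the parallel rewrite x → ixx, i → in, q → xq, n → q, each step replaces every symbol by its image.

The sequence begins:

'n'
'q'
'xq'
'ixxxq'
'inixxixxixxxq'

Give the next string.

φ(inixxixxixxxq) expands symbol-by-symbol to in q in ixx ixx in ixx ixx in ixx ixx ixx xq; joining the 13 pieces gives the next term.

inqinixxixxinixxixxinixxixxixxxq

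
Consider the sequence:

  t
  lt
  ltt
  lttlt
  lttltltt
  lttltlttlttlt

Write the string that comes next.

lttltlttlttltlttltltt

Each term (from the third on) is the previous term followed by the one before it: term 3 = lt·t = ltt.
The next term joins lttltlttlttlt and lttltltt.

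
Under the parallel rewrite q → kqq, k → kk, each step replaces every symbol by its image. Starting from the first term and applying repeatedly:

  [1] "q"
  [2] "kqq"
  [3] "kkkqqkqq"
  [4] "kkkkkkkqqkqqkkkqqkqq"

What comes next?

Replace each of the 20 characters of kkkkkkkqqkqqkkkqqkqq in place — kk kk kk kk kk kk kk kqq kqq kk kqq kqq kk kk kk kqq kqq kk kqq kqq — and concatenate.

kkkkkkkkkkkkkkkqqkqqkkkqqkqqkkkkkkkqqkqqkkkqqkqq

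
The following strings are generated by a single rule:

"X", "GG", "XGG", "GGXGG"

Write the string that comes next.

From term 3 onward, concatenate the second-to-last term with the last: X·GG = XGG, GG·XGG = GGXGG, …
The next term joins XGG and GGXGG.

XGGGGXGG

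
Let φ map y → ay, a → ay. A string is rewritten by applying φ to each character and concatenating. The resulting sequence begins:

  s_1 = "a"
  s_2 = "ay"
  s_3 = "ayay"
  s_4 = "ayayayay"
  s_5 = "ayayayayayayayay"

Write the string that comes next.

Rewriting the 16 symbols of ayayayayayayayay one by one yields ay ay ay ay ay ay ay ay ay ay ay ay ay ay ay ay; concatenated:

ayayayayayayayayayayayayayayayay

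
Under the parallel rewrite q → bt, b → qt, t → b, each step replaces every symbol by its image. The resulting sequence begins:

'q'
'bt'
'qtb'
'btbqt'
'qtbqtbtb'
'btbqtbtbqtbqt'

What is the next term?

qtbqtbtbqtbqtbtbqtbtb

Replace each of the 13 characters of btbqtbtbqtbqt in place — qt b qt bt b qt b qt bt b qt bt b — and concatenate.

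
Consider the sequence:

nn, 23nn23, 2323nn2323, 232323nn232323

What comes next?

23232323nn23232323

Each term wraps the previous one in 23 on the left and 23 on the right.
So the next term is 23·232323nn232323·23.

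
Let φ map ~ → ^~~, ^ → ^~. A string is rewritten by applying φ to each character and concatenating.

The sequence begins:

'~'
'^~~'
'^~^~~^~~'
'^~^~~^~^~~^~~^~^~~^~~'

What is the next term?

^~^~~^~^~~^~~^~^~~^~^~~^~~^~^~~^~~^~^~~^~^~~^~~^~^~~^~~

Replace each of the 21 characters of ^~^~~^~^~~^~~^~^~~^~~ in place — ^~ ^~~ ^~ ^~~ ^~~ ^~ ^~~ ^~ ^~~ ^~~ ^~ ^~~ ^~~ ^~ ^~~ ^~ ^~~ ^~~ ^~ ^~~ ^~~ — and concatenate.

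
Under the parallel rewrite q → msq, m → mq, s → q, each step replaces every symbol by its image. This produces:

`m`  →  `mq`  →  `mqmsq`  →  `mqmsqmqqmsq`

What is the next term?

mqmsqmqqmsqmqmsqmsqmqqmsq

Rewriting each symbol of mqmsqmqqmsq: m→mq, q→msq, m→mq, s→q, q→msq, m→mq, q→msq, q→msq, m→mq, s→q, q→msq, which concatenates to mq msq mq q msq mq msq msq mq q msq.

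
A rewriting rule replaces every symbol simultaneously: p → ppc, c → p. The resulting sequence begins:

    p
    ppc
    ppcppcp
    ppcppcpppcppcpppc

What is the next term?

Rewriting the 17 symbols of ppcppcpppcppcpppc one by one yields ppc ppc p ppc ppc p ppc ppc ppc p ppc ppc p ppc ppc ppc p; concatenated:

ppcppcpppcppcpppcppcppcpppcppcpppcppcppcp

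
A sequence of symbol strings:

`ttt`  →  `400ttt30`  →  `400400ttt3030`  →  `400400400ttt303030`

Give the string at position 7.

400400400400400400ttt303030303030

Each term wraps the previous one in 400 on the left and 30 on the right.
From 400400400ttt303030, 3 further steps: 400400400ttt303030 → 400400400400ttt30303030 → 400400400400400ttt3030303030 → (answer).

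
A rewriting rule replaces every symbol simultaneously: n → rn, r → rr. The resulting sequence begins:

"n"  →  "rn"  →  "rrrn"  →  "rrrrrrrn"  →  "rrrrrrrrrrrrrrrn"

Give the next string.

Applying the rule to each of the 16 symbols of rrrrrrrrrrrrrrrn gives the pieces rr rr rr rr rr rr rr rr rr rr rr rr rr rr rr rn, which concatenate to the answer.

rrrrrrrrrrrrrrrrrrrrrrrrrrrrrrrn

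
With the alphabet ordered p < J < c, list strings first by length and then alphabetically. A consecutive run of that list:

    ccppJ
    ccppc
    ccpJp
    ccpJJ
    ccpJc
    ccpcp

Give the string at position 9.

ccJpp

Continuing the enumeration 3 steps past ccpcp: ccpcp → ccpcJ → ccpcc → (answer).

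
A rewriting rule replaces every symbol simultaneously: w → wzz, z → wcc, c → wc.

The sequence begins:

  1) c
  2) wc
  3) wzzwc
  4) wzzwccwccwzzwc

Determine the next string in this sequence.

Replace each of the 14 characters of wzzwccwccwzzwc in place — wzz wcc wcc wzz wc wc wzz wc wc wzz wcc wcc wzz wc — and concatenate.

wzzwccwccwzzwcwcwzzwcwcwzzwccwccwzzwc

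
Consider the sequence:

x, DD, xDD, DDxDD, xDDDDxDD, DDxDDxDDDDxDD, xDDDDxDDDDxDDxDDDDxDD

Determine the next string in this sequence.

From term 3 onward, concatenate the second-to-last term with the last: x·DD = xDD, DD·xDD = DDxDD, …
The next term joins DDxDDxDDDDxDD and xDDDDxDDDDxDDxDDDDxDD.

DDxDDxDDDDxDDxDDDDxDDDDxDDxDDDDxDD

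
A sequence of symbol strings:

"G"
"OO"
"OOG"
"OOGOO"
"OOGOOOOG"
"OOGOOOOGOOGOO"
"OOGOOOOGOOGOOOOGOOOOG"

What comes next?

Each term (from the third on) is the previous term followed by the one before it: term 3 = OO·G = OOG.
The next term joins OOGOOOOGOOGOOOOGOOOOG and OOGOOOOGOOGOO.

OOGOOOOGOOGOOOOGOOOOGOOGOOOOGOOGOO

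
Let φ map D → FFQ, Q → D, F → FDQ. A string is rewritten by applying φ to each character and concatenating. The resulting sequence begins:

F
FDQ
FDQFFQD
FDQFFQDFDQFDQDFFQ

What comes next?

Applying the rule to each of the 17 symbols of FDQFFQDFDQFDQDFFQ gives the pieces FDQ FFQ D FDQ FDQ D FFQ FDQ FFQ D FDQ FFQ D FFQ FDQ FDQ D, which concatenate to the answer.

FDQFFQDFDQFDQDFFQFDQFFQDFDQFFQDFFQFDQFDQD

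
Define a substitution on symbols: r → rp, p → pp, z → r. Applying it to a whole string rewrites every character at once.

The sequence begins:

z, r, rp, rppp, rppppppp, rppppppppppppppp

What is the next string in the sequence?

φ(rppppppppppppppp) expands symbol-by-symbol to rp pp pp pp pp pp pp pp pp pp pp pp pp pp pp pp; joining the 16 pieces gives the next term.

rppppppppppppppppppppppppppppppp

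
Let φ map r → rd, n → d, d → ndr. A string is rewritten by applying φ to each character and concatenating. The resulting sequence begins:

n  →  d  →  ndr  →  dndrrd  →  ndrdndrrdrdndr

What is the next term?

dndrrdndrdndrrdrdndrrdndrdndrrd

Applying the rule to each of the 14 symbols of ndrdndrrdrdndr gives the pieces d ndr rd ndr d ndr rd rd ndr rd ndr d ndr rd, which concatenate to the answer.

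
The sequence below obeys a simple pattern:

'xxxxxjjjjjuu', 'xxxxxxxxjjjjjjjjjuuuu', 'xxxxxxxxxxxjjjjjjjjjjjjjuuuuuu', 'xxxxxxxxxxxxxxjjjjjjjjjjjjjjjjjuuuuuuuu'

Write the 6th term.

The n-th term is 3n+2 x's then 4n+1 j's then 2n u's (n = 1, 2, …).
Setting n = 6 gives 20, 25, 12 characters in each block.

xxxxxxxxxxxxxxxxxxxxjjjjjjjjjjjjjjjjjjjjjjjjjuuuuuuuuuuuu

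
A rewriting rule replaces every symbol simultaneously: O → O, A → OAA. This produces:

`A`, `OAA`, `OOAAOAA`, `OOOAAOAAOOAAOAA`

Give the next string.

Applying the rule to each of the 15 symbols of OOOAAOAAOOAAOAA gives the pieces O O O OAA OAA O OAA OAA O O OAA OAA O OAA OAA, which concatenate to the answer.

OOOOAAOAAOOAAOAAOOOAAOAAOOAAOAA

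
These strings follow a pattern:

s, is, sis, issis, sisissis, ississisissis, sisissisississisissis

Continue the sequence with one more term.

From term 3 onward, concatenate the second-to-last term with the last: s·is = sis, is·sis = issis, …
Continuing: ississisissis · sisissisississisissis gives term 8.

ississisississisissisississisissis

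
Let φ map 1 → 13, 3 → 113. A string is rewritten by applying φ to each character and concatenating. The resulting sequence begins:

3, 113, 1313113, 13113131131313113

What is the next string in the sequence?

φ(13113131131313113) expands symbol-by-symbol to 13 113 13 13 113 13 113 13 13 113 13 113 13 113 13 13 113; joining the 17 pieces gives the next term.

13113131311313113131311313113131131313113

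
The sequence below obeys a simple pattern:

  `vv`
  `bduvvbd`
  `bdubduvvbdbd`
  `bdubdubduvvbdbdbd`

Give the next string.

bdubdubdubduvvbdbdbdbd

Every step adds bdu to the front and bd to the end of the previous string.
So the next term is bdu·bdubdubduvvbdbdbd·bd.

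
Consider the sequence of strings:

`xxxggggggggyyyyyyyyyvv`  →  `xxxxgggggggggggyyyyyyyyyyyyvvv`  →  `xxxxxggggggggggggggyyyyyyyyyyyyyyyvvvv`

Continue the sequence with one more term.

xxxxxxgggggggggggggggggyyyyyyyyyyyyyyyyyyvvvvv

Each string has the form x^{n+1} g^{3n+2} y^{3n+3} v^{n}, where the shown terms are n = 2, 3, 4.
At n = 5 the blocks have lengths 6, 17, 18, 5.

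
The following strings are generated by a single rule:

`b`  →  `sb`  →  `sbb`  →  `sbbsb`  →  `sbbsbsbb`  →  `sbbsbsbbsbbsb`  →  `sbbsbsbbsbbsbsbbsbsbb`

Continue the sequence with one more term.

This is a Fibonacci-style word recurrence s(k) = s(k−1)·s(k−2): e.g. sb·b = sbb.
The next term joins sbbsbsbbsbbsbsbbsbsbb and sbbsbsbbsbbsb.

sbbsbsbbsbbsbsbbsbsbbsbbsbsbbsbbsb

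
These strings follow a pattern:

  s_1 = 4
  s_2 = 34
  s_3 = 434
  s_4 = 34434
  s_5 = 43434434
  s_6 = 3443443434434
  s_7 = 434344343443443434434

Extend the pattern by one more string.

This is a Fibonacci-style word recurrence s(k) = s(k−2)·s(k−1): e.g. 4·34 = 434.
The next term joins 3443443434434 and 434344343443443434434.

3443443434434434344343443443434434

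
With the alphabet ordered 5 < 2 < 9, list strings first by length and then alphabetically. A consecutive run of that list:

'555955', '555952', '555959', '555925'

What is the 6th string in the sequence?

Continuing the enumeration 2 steps past 555925: 555925 → 555922 → (answer).

555929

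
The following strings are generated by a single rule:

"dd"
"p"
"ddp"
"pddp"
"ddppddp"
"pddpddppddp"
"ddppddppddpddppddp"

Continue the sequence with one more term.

This is a Fibonacci-style word recurrence s(k) = s(k−2)·s(k−1): e.g. dd·p = ddp.
The next term joins pddpddppddp and ddppddppddpddppddp.

pddpddppddpddppddppddpddppddp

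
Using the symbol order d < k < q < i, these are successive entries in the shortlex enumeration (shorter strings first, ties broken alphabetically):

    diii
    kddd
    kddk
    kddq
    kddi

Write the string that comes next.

kdkd

The successor of kddi increments the rightmost position that isn't already i and resets every position after it to d.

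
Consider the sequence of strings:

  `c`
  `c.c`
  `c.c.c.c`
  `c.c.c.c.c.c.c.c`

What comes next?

Each string is two copies of the previous one joined by '.'.
So the next term is two copies of c.c.c.c.c.c.c.c with '.' between the halves.

c.c.c.c.c.c.c.c.c.c.c.c.c.c.c.c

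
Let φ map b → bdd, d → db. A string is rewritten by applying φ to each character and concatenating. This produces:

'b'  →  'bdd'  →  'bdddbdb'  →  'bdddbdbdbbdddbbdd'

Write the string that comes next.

φ(bdddbdbdbbdddbbdd) expands symbol-by-symbol to bdd db db db bdd db bdd db bdd bdd db db db bdd bdd db db; joining the 17 pieces gives the next term.

bdddbdbdbbdddbbdddbbddbdddbdbdbbddbdddbdb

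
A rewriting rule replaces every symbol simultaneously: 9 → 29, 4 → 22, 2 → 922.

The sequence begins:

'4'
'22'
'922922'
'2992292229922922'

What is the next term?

Rewriting the 16 symbols of 2992292229922922 one by one yields 922 29 29 922 922 29 922 922 922 29 29 922 922 29 922 922; concatenated:

922292992292229922922922292992292229922922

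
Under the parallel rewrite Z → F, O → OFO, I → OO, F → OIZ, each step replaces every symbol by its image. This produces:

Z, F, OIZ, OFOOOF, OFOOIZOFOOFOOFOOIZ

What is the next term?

OFOOIZOFOOFOOOFOFOOIZOFOOFOOIZOFOOFOOIZOFOOFOOOF

φ(OFOOIZOFOOFOOFOOIZ) expands symbol-by-symbol to OFO OIZ OFO OFO OO F OFO OIZ OFO OFO OIZ OFO OFO OIZ OFO OFO OO F; joining the 18 pieces gives the next term.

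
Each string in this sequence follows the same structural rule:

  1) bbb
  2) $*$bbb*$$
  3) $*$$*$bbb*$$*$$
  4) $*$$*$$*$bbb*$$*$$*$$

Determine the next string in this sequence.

s(k+1) = $*$·s(k)·*$$, so each term gains $*$ as a prefix and *$$ as a suffix.
Applying this once more to $*$$*$$*$bbb*$$*$$*$$:

$*$$*$$*$$*$bbb*$$*$$*$$*$$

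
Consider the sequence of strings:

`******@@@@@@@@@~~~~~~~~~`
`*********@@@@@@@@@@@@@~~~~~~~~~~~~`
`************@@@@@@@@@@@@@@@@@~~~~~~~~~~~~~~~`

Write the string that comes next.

***************@@@@@@@@@@@@@@@@@@@@@~~~~~~~~~~~~~~~~~~

Term n consists of 3n *'s, followed by 4n+1 @'s, followed by 3n+3 ~'s, where the shown terms are n = 2, 3, 4.
At n = 5 the blocks have lengths 15, 21, 18.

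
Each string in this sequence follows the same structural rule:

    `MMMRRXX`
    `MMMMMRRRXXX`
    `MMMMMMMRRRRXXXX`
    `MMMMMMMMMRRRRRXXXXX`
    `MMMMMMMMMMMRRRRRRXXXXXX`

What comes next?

Each string has the form M^{2n-1} R^{n} X^{n}, where the shown terms are n = 2, 3, 4, 5, 6.
Setting n = 7 gives 13, 7, 7 characters in each block.

MMMMMMMMMMMMMRRRRRRRXXXXXXX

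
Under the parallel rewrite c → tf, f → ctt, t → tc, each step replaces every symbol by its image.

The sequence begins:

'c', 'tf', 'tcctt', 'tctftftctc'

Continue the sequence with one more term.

Rewriting each symbol of tctftftctc: t→tc, c→tf, t→tc, f→ctt, t→tc, f→ctt, t→tc, c→tf, t→tc, c→tf, which concatenates to tc tf tc ctt tc ctt tc tf tc tf.

tctftcctttcctttctftctf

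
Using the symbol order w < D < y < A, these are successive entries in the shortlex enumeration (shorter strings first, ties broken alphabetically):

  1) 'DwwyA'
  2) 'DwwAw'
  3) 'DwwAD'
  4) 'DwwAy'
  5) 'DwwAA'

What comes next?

Find the rightmost character of DwwAA below A, bump it to the next letter, and reset everything to its right to w.

DwDww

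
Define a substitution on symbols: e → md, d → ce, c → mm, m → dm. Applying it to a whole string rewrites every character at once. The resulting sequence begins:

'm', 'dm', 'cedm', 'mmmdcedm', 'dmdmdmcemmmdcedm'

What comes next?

cedmcedmcedmmmmddmdmdmcemmmdcedm

Replace each of the 16 characters of dmdmdmcemmmdcedm in place — ce dm ce dm ce dm mm md dm dm dm ce mm md ce dm — and concatenate.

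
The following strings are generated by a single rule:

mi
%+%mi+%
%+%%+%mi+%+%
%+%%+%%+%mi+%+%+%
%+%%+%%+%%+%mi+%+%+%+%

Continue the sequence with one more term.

s(k+1) = %+%·s(k)·+%, so each term gains %+% as a prefix and +% as a suffix.
So the next term is %+%·%+%%+%%+%%+%mi+%+%+%+%·+%.

%+%%+%%+%%+%%+%mi+%+%+%+%+%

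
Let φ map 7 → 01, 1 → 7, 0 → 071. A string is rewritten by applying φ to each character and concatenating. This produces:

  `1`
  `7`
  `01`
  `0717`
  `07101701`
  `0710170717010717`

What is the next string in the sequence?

Replace each of the 16 characters of 0710170717010717 in place — 071 01 7 071 7 01 071 01 7 01 071 7 071 01 7 01 — and concatenate.

07101707170107101701071707101701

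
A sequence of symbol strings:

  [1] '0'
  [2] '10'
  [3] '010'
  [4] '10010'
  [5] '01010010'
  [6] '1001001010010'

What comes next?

Each term (from the third on) is the two preceding terms concatenated in order: term 3 = 0·10 = 010.
The next term joins 01010010 and 1001001010010.

010100101001001010010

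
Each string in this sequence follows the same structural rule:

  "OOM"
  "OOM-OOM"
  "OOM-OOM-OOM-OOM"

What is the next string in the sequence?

Every step duplicates the string with '-' between the halves.
One more doubling of OOM-OOM-OOM-OOM gives the answer.

OOM-OOM-OOM-OOM-OOM-OOM-OOM-OOM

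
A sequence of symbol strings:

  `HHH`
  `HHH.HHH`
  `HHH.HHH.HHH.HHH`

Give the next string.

HHH.HHH.HHH.HHH.HHH.HHH.HHH.HHH

Every step duplicates the string with '.' between the halves.
So the next term is two copies of HHH.HHH.HHH.HHH with '.' between the halves.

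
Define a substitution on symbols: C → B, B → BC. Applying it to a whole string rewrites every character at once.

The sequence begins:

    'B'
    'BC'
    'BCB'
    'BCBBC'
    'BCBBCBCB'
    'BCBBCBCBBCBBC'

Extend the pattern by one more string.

Rewriting the 13 symbols of BCBBCBCBBCBBC one by one yields BC B BC BC B BC B BC BC B BC BC B; concatenated:

BCBBCBCBBCBBCBCBBCBCB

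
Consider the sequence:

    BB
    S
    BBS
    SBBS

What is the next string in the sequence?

Each term (from the third on) is the two preceding terms concatenated in order: term 3 = BB·S = BBS.
Continuing: BBS · SBBS gives term 5.

BBSSBBS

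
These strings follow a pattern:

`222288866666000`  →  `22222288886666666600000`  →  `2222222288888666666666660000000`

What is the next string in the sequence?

222222222288888866666666666666000000000

Each string has the form 2^{2n+2} 8^{n+2} 6^{3n+2} 0^{2n+1} (n = 1, 2, …).
For the next term, n = 4, so the run lengths are 10, 6, 14, 9.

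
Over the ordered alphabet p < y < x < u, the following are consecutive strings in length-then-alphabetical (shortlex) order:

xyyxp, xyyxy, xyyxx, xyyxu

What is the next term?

xyyup

The successor of xyyxu increments the rightmost position that isn't already u and resets every position after it to p.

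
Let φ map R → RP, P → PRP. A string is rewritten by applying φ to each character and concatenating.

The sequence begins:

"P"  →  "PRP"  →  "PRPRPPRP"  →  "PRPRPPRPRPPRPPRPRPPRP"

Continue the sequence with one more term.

PRPRPPRPRPPRPPRPRPPRPRPPRPPRPRPPRPPRPRPPRPRPPRPPRPRPPRP

Applying the rule to each of the 21 symbols of PRPRPPRPRPPRPPRPRPPRP gives the pieces PRP RP PRP RP PRP PRP RP PRP RP PRP PRP RP PRP PRP RP PRP RP PRP PRP RP PRP, which concatenate to the answer.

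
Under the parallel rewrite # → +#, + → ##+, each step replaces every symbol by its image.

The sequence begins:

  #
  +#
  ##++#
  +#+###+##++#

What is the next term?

##++###++#+#+###++#+###+##++#

Rewriting each symbol of +#+###+##++#: +→##+, #→+#, +→##+, #→+#, #→+#, #→+#, +→##+, #→+#, #→+#, +→##+, +→##+, #→+#, which concatenates to ##+ +# ##+ +# +# +# ##+ +# +# ##+ ##+ +#.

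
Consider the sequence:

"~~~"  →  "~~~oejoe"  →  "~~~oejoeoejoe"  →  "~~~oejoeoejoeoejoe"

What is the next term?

~~~oejoeoejoeoejoeoejoe

Each term is the previous one with oejoe appended.
One more step from ~~~oejoeoejoeoejoe gives the answer.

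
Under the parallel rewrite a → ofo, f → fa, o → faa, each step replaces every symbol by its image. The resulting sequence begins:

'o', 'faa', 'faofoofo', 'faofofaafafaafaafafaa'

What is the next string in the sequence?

Applying the rule to each of the 21 symbols of faofofaafafaafaafafaa gives the pieces fa ofo faa fa faa fa ofo ofo fa ofo fa ofo ofo fa ofo ofo fa ofo fa ofo ofo, which concatenate to the answer.

faofofaafafaafaofoofofaofofaofoofofaofoofofaofofaofoofo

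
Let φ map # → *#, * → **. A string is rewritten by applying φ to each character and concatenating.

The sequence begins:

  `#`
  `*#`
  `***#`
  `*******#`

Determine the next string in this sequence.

Apply φ to *******# symbol by symbol: *→**, *→**, *→**, *→**, *→**, *→**, *→**, #→*#; joined: ** ** ** ** ** ** ** *#.

***************#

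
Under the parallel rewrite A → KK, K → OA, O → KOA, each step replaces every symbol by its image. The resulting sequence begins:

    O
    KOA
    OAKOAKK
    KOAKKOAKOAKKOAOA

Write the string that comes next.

OAKOAKKOAOAKOAKKOAKOAKKOAOAKOAKKKOAKK

φ(KOAKKOAKOAKKOAOA) expands symbol-by-symbol to OA KOA KK OA OA KOA KK OA KOA KK OA OA KOA KK KOA KK; joining the 16 pieces gives the next term.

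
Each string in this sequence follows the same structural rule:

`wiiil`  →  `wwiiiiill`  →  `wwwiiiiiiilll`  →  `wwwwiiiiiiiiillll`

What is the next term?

wwwwwiiiiiiiiiiilllll

The n-th term is n w's then 2n+1 i's then n l's (n = 1, 2, …).
At n = 5 the blocks have lengths 5, 11, 5.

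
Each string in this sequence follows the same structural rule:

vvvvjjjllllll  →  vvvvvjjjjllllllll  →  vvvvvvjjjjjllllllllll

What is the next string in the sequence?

vvvvvvvjjjjjjllllllllllll

Term n consists of n+1 v's, followed by n j's, followed by 2n l's, where the shown terms are n = 3, 4, 5.
For the next term, n = 6, so the run lengths are 7, 6, 12.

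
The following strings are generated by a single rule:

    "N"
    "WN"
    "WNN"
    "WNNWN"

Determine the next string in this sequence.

This is a Fibonacci-style word recurrence s(k) = s(k−1)·s(k−2): e.g. WN·N = WNN.
The next term joins WNNWN and WNN.

WNNWNWNN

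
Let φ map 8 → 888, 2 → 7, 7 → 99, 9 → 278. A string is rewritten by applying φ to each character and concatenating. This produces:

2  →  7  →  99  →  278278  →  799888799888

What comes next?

9927827888888888899278278888888888

Expanding 799888799888: 7→99, 9→278, 9→278, 8→888, 8→888, 8→888, 7→99, 9→278, 9→278, 8→888, 8→888, 8→888. Concatenated: 99 278 278 888 888 888 99 278 278 888 888 888.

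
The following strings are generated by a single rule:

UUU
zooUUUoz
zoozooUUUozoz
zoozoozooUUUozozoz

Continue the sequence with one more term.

Each term wraps the previous one in zoo on the left and oz on the right.
Applying this once more to zoozoozooUUUozozoz:

zoozoozoozooUUUozozozoz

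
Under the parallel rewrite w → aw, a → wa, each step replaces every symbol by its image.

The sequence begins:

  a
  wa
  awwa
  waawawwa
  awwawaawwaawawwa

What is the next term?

waawawwaawwawaawawwawaawwaawawwa

Replace each of the 16 characters of awwawaawwaawawwa in place — wa aw aw wa aw wa wa aw aw wa wa aw wa aw aw wa — and concatenate.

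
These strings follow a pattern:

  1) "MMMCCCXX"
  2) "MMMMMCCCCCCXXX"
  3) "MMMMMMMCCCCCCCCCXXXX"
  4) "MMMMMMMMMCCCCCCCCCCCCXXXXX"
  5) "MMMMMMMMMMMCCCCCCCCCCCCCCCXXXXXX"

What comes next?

MMMMMMMMMMMMMCCCCCCCCCCCCCCCCCCXXXXXXX

Each string has the form M^{2n+1} C^{3n} X^{n+1} (n = 1, 2, …).
Setting n = 6 gives 13, 18, 7 characters in each block.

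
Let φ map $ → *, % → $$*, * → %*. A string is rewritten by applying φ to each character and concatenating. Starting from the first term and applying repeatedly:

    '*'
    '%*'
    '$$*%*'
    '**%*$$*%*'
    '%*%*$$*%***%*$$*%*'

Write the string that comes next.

Applying the rule to each of the 18 symbols of %*%*$$*%***%*$$*%* gives the pieces $$* %* $$* %* * * %* $$* %* %* %* $$* %* * * %* $$* %*, which concatenate to the answer.

$$*%*$$*%***%*$$*%*%*%*$$*%***%*$$*%*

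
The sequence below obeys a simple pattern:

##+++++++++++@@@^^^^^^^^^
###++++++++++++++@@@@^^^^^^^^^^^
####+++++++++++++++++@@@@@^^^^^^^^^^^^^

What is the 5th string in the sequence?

Reading off run lengths: # runs 2, 3, 4; + runs 11, 14, 17; @ runs 3, 4, 5; ^ runs 9, 11, 13 — each is linear in n, where the shown terms are n = 3, 4, 5.
Setting n = 7 gives 6, 23, 7, 17 characters in each block.

######+++++++++++++++++++++++@@@@@@@^^^^^^^^^^^^^^^^^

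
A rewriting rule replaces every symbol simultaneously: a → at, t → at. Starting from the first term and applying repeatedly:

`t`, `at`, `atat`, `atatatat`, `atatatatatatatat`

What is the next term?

atatatatatatatatatatatatatatatat

Applying the rule to each of the 16 symbols of atatatatatatatat gives the pieces at at at at at at at at at at at at at at at at, which concatenate to the answer.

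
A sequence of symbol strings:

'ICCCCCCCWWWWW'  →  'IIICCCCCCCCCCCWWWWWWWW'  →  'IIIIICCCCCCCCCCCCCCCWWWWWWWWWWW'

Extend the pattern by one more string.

IIIIIIICCCCCCCCCCCCCCCCCCCWWWWWWWWWWWWWW

Reading off run lengths: I runs 1, 3, 5; C runs 7, 11, 15; W runs 5, 8, 11 — each is linear in n (n = 1, 2, …).
For the next term, n = 4, so the run lengths are 7, 19, 14.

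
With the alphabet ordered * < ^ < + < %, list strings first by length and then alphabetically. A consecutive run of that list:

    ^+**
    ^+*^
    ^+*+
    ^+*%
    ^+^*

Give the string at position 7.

^+^+

Stepping forward 2 times from ^+^*: ^+^* → ^+^^, then the target.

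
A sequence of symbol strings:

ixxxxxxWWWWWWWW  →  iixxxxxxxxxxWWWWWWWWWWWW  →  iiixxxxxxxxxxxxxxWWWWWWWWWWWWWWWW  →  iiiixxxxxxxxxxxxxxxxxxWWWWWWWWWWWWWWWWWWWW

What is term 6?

iiiiiixxxxxxxxxxxxxxxxxxxxxxxxxxWWWWWWWWWWWWWWWWWWWWWWWWWWWW

Term n consists of n-1 i's, followed by 4n-2 x's, followed by 4n W's, where the shown terms are n = 2, 3, 4, 5.
For term 6, n = 7, so the run lengths are 6, 26, 28.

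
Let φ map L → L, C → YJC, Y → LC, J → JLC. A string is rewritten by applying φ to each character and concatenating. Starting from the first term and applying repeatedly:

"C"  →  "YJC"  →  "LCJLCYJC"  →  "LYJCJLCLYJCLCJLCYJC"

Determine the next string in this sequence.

LLCJLCYJCJLCLYJCLLCJLCYJCLYJCJLCLYJCLCJLCYJC

Replace each of the 19 characters of LYJCJLCLYJCLCJLCYJC in place — L LC JLC YJC JLC L YJC L LC JLC YJC L YJC JLC L YJC LC JLC YJC — and concatenate.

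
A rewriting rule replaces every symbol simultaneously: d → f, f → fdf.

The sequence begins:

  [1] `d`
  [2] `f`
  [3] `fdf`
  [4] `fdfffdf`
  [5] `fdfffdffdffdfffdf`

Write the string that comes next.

fdfffdffdffdfffdffdfffdffdfffdffdffdfffdf

Applying the rule to each of the 17 symbols of fdfffdffdffdfffdf gives the pieces fdf f fdf fdf fdf f fdf fdf f fdf fdf f fdf fdf fdf f fdf, which concatenate to the answer.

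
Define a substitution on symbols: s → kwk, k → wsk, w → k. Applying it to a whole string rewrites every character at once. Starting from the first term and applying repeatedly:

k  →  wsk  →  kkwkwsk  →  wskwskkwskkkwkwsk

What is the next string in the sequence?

Applying the rule to each of the 17 symbols of wskwskkwskkkwkwsk gives the pieces k kwk wsk k kwk wsk wsk k kwk wsk wsk wsk k wsk k kwk wsk, which concatenate to the answer.

kkwkwskkkwkwskwskkkwkwskwskwskkwskkkwkwsk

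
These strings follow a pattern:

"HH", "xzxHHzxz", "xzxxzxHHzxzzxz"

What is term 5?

Each term wraps the previous one in xzx on the left and zxz on the right.
From xzxxzxHHzxzzxz, 2 further steps: xzxxzxHHzxzzxz → xzxxzxxzxHHzxzzxzzxz → (answer).

xzxxzxxzxxzxHHzxzzxzzxzzxz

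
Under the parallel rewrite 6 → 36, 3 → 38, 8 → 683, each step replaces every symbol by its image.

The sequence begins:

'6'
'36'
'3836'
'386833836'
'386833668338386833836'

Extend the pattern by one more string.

3868336683383836366833838683386833668338386833836

Replace each of the 21 characters of 386833668338386833836 in place — 38 683 36 683 38 38 36 36 683 38 38 683 38 683 36 683 38 38 683 38 36 — and concatenate.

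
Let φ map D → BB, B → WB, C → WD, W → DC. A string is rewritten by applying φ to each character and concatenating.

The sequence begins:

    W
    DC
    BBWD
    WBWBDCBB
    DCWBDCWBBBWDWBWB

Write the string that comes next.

Applying the rule to each of the 16 symbols of DCWBDCWBBBWDWBWB gives the pieces BB WD DC WB BB WD DC WB WB WB DC BB DC WB DC WB, which concatenate to the answer.

BBWDDCWBBBWDDCWBWBWBDCBBDCWBDCWB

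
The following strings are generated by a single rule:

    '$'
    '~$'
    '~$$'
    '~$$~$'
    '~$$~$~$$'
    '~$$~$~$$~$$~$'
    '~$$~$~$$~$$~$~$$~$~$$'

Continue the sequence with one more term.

This is a Fibonacci-style word recurrence s(k) = s(k−1)·s(k−2): e.g. ~$·$ = ~$$.
So term 8 is ~$$~$~$$~$$~$~$$~$~$$·~$$~$~$$~$$~$.

~$$~$~$$~$$~$~$$~$~$$~$$~$~$$~$$~$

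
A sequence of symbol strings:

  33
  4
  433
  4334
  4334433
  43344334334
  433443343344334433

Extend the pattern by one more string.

43344334334433443343344334334

This is a Fibonacci-style word recurrence s(k) = s(k−1)·s(k−2): e.g. 4·33 = 433.
So term 8 is 433443343344334433·43344334334.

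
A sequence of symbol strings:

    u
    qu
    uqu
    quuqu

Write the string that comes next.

From term 3 onward, concatenate the second-to-last term with the last: u·qu = uqu, qu·uqu = quuqu, …
The next term joins uqu and quuqu.

uququuqu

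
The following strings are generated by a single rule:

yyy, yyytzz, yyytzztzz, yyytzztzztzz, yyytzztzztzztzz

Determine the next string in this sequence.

Every step adds tzz to the end: s(k+1) = s(k)·tzz.
Applying this once more to yyytzztzztzztzz:

yyytzztzztzztzztzz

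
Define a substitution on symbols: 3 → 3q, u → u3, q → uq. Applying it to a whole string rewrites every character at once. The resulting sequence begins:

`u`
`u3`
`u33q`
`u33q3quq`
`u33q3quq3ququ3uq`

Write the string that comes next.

Applying the rule to each of the 16 symbols of u33q3quq3ququ3uq gives the pieces u3 3q 3q uq 3q uq u3 uq 3q uq u3 uq u3 3q u3 uq, which concatenate to the answer.

u33q3quq3ququ3uq3ququ3uqu33qu3uq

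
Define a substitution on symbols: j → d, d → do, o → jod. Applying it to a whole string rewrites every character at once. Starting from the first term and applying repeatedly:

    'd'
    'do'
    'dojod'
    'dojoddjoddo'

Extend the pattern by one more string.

dojoddjoddododjoddodojod

Expanding dojoddjoddo: d→do, o→jod, j→d, o→jod, d→do, d→do, j→d, o→jod, d→do, d→do, o→jod. Concatenated: do jod d jod do do d jod do do jod.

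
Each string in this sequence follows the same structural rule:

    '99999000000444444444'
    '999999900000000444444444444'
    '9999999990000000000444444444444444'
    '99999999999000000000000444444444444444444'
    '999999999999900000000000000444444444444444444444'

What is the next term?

Reading off run lengths: 9 runs 5, 7, 9, 11, 13; 0 runs 6, 8, 10, 12, 14; 4 runs 9, 12, 15, 18, 21 — each is linear in n, where the shown terms are n = 2, 3, 4, 5, 6.
Setting n = 7 gives 15, 16, 24 characters in each block.

9999999999999990000000000000000444444444444444444444444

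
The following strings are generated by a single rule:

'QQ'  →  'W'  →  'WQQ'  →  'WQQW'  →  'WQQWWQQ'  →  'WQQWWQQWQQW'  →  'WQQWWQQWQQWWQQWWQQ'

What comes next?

WQQWWQQWQQWWQQWWQQWQQWWQQWQQW

Each term (from the third on) is the previous term followed by the one before it: term 3 = W·QQ = WQQ.
So term 8 is WQQWWQQWQQWWQQWWQQ·WQQWWQQWQQW.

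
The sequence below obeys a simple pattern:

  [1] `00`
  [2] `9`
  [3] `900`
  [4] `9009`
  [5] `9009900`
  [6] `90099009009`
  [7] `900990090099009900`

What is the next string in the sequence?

From term 3 onward, concatenate the last term with the second-to-last: 9·00 = 900, 900·9 = 9009, …
So term 8 is 900990090099009900·90099009009.

90099009009900990090099009009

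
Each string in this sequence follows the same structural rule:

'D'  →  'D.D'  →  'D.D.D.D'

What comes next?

D.D.D.D.D.D.D.D

Each string is two copies of the previous one joined by '.'.
One more doubling of D.D.D.D gives the answer.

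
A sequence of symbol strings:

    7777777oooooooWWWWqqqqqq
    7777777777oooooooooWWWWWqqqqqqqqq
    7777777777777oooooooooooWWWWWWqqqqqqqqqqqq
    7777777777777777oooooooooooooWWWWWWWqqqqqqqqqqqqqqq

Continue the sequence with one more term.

The n-th term is 3n+1 7's then 2n+3 o's then n+2 W's then 3n q's, where the shown terms are n = 2, 3, 4, 5.
Setting n = 6 gives 19, 15, 8, 18 characters in each block.

7777777777777777777oooooooooooooooWWWWWWWWqqqqqqqqqqqqqqqqqq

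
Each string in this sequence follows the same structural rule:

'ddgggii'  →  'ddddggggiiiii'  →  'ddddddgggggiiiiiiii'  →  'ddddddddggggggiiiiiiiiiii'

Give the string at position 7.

The n-th term is 2n d's then n+2 g's then 3n-1 i's (n = 1, 2, …).
Setting n = 7 gives 14, 9, 20 characters in each block.

ddddddddddddddgggggggggiiiiiiiiiiiiiiiiiiii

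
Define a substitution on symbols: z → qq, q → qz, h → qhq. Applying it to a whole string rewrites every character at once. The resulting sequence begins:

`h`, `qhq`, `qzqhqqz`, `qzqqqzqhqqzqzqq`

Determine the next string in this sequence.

Rewriting the 15 symbols of qzqqqzqhqqzqzqq one by one yields qz qq qz qz qz qq qz qhq qz qz qq qz qq qz qz; concatenated:

qzqqqzqzqzqqqzqhqqzqzqqqzqqqzqz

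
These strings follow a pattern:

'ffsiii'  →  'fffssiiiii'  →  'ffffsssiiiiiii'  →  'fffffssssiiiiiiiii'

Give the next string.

Term n consists of n+1 f's, followed by n s's, followed by 2n+1 i's (n = 1, 2, …).
Setting n = 5 gives 6, 5, 11 characters in each block.

ffffffsssssiiiiiiiiiii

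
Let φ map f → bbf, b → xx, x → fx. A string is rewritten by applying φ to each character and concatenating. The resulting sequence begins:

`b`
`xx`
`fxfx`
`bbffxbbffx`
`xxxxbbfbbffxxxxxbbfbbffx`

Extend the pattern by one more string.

Replace each of the 24 characters of xxxxbbfbbffxxxxxbbfbbffx in place — fx fx fx fx xx xx bbf xx xx bbf bbf fx fx fx fx fx xx xx bbf xx xx bbf bbf fx — and concatenate.

fxfxfxfxxxxxbbfxxxxbbfbbffxfxfxfxfxxxxxbbfxxxxbbfbbffx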